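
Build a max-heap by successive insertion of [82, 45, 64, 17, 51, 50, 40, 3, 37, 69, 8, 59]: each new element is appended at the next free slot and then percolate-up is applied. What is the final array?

Insert 82:
  append 82 at index 0 → [82] (no swap needed)
Insert 45:
  append 45 at index 1 → [82, 45] (no swap needed)
Insert 64:
  append 64 at index 2 → [82, 45, 64] (no swap needed)
Insert 17:
  append 17 at index 3 → [82, 45, 64, 17] (no swap needed)
Insert 51:
  append 51 at index 4 → [82, 45, 64, 17, 51]
  51 > parent 45 at index 1, swap → [82, 51, 64, 17, 45]
Insert 50:
  append 50 at index 5 → [82, 51, 64, 17, 45, 50] (no swap needed)
Insert 40:
  append 40 at index 6 → [82, 51, 64, 17, 45, 50, 40] (no swap needed)
Insert 3:
  append 3 at index 7 → [82, 51, 64, 17, 45, 50, 40, 3] (no swap needed)
Insert 37:
  append 37 at index 8 → [82, 51, 64, 17, 45, 50, 40, 3, 37]
  37 > parent 17 at index 3, swap → [82, 51, 64, 37, 45, 50, 40, 3, 17]
Insert 69:
  append 69 at index 9 → [82, 51, 64, 37, 45, 50, 40, 3, 17, 69]
  69 > parent 45 at index 4, swap → [82, 51, 64, 37, 69, 50, 40, 3, 17, 45]
  69 > parent 51 at index 1, swap → [82, 69, 64, 37, 51, 50, 40, 3, 17, 45]
Insert 8:
  append 8 at index 10 → [82, 69, 64, 37, 51, 50, 40, 3, 17, 45, 8] (no swap needed)
Insert 59:
  append 59 at index 11 → [82, 69, 64, 37, 51, 50, 40, 3, 17, 45, 8, 59]
  59 > parent 50 at index 5, swap → [82, 69, 64, 37, 51, 59, 40, 3, 17, 45, 8, 50]

[82, 69, 64, 37, 51, 59, 40, 3, 17, 45, 8, 50]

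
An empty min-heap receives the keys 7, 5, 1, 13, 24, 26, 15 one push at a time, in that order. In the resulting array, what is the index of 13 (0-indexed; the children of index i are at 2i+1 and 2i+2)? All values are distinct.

3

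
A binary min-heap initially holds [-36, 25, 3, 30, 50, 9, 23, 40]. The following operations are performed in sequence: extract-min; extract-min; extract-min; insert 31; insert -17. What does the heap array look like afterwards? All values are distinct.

[-17, 25, 23, 30, 50, 40, 31]

extract-min → returns -36:
  remove root -36; move last element 40 to root → [40, 25, 3, 30, 50, 9, 23]
  40 vs smaller child 3 at index 2, swap → [3, 25, 40, 30, 50, 9, 23]
  40 vs smaller child 9 at index 5, swap → [3, 25, 9, 30, 50, 40, 23]
extract-min → returns 3:
  remove root 3; move last element 23 to root → [23, 25, 9, 30, 50, 40]
  23 vs smaller child 9 at index 2, swap → [9, 25, 23, 30, 50, 40]
extract-min → returns 9:
  remove root 9; move last element 40 to root → [40, 25, 23, 30, 50]
  40 vs smaller child 23 at index 2, swap → [23, 25, 40, 30, 50]
insert 31:
  append 31 at index 5 → [23, 25, 40, 30, 50, 31]
  31 < parent 40 at index 2, swap → [23, 25, 31, 30, 50, 40]
insert -17:
  append -17 at index 6 → [23, 25, 31, 30, 50, 40, -17]
  -17 < parent 31 at index 2, swap → [23, 25, -17, 30, 50, 40, 31]
  -17 < parent 23 at index 0, swap → [-17, 25, 23, 30, 50, 40, 31]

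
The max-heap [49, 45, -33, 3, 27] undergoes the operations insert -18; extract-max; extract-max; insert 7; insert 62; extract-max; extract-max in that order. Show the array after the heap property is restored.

[7, 3, -18, -33]

insert -18:
  append -18 at index 5 → [49, 45, -33, 3, 27, -18]
  -18 > parent -33 at index 2, swap → [49, 45, -18, 3, 27, -33]
extract-max → returns 49:
  remove root 49; move last element -33 to root → [-33, 45, -18, 3, 27]
  -33 vs larger child 45 at index 1, swap → [45, -33, -18, 3, 27]
  -33 vs larger child 27 at index 4, swap → [45, 27, -18, 3, -33]
extract-max → returns 45:
  remove root 45; move last element -33 to root → [-33, 27, -18, 3]
  -33 vs larger child 27 at index 1, swap → [27, -33, -18, 3]
  -33 vs only child 3 at index 3, swap → [27, 3, -18, -33]
insert 7:
  append 7 at index 4 → [27, 3, -18, -33, 7]
  7 > parent 3 at index 1, swap → [27, 7, -18, -33, 3]
insert 62:
  append 62 at index 5 → [27, 7, -18, -33, 3, 62]
  62 > parent -18 at index 2, swap → [27, 7, 62, -33, 3, -18]
  62 > parent 27 at index 0, swap → [62, 7, 27, -33, 3, -18]
extract-max → returns 62:
  remove root 62; move last element -18 to root → [-18, 7, 27, -33, 3]
  -18 vs larger child 27 at index 2, swap → [27, 7, -18, -33, 3]
extract-max → returns 27:
  remove root 27; move last element 3 to root → [3, 7, -18, -33]
  3 vs larger child 7 at index 1, swap → [7, 3, -18, -33]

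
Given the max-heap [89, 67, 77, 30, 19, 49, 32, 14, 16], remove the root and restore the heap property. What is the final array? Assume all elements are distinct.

[77, 67, 49, 30, 19, 16, 32, 14]

remove root 89; move last element 16 to root → [16, 67, 77, 30, 19, 49, 32, 14]
16 vs larger child 77 at index 2, swap → [77, 67, 16, 30, 19, 49, 32, 14]
16 vs larger child 49 at index 5, swap → [77, 67, 49, 30, 19, 16, 32, 14]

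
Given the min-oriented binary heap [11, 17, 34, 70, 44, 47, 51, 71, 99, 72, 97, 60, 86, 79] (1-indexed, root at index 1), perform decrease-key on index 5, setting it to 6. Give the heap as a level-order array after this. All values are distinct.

[6, 11, 34, 70, 17, 47, 51, 71, 99, 72, 97, 60, 86, 79]

set index 5 from 44 to 6 → [11, 17, 34, 70, 6, 47, 51, 71, 99, 72, 97, 60, 86, 79]
6 < parent 17 at index 2, swap → [11, 6, 34, 70, 17, 47, 51, 71, 99, 72, 97, 60, 86, 79]
6 < parent 11 at index 1, swap → [6, 11, 34, 70, 17, 47, 51, 71, 99, 72, 97, 60, 86, 79]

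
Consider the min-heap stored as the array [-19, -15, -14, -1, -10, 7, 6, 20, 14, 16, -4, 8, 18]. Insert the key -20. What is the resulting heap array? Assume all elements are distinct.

append -20 at index 13 → [-19, -15, -14, -1, -10, 7, 6, 20, 14, 16, -4, 8, 18, -20]
-20 < parent 6 at index 6, swap → [-19, -15, -14, -1, -10, 7, -20, 20, 14, 16, -4, 8, 18, 6]
-20 < parent -14 at index 2, swap → [-19, -15, -20, -1, -10, 7, -14, 20, 14, 16, -4, 8, 18, 6]
-20 < parent -19 at index 0, swap → [-20, -15, -19, -1, -10, 7, -14, 20, 14, 16, -4, 8, 18, 6]

[-20, -15, -19, -1, -10, 7, -14, 20, 14, 16, -4, 8, 18, 6]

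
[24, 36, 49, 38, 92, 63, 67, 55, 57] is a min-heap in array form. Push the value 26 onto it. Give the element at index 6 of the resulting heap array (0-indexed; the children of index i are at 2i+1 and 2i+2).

67

append 26 at index 9 → [24, 36, 49, 38, 92, 63, 67, 55, 57, 26]
26 < parent 92 at index 4, swap → [24, 36, 49, 38, 26, 63, 67, 55, 57, 92]
26 < parent 36 at index 1, swap → [24, 26, 49, 38, 36, 63, 67, 55, 57, 92]
resulting array: [24, 26, 49, 38, 36, 63, 67, 55, 57, 92]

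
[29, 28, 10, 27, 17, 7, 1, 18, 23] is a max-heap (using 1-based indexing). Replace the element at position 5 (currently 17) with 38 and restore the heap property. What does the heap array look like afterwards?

[38, 29, 10, 27, 28, 7, 1, 18, 23]

set index 5 from 17 to 38 → [29, 28, 10, 27, 38, 7, 1, 18, 23]
38 > parent 28 at index 2, swap → [29, 38, 10, 27, 28, 7, 1, 18, 23]
38 > parent 29 at index 1, swap → [38, 29, 10, 27, 28, 7, 1, 18, 23]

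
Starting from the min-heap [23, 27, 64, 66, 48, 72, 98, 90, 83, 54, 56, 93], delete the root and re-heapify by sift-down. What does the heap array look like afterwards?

[27, 48, 64, 66, 54, 72, 98, 90, 83, 93, 56]

remove root 23; move last element 93 to root → [93, 27, 64, 66, 48, 72, 98, 90, 83, 54, 56]
93 vs smaller child 27 at index 1, swap → [27, 93, 64, 66, 48, 72, 98, 90, 83, 54, 56]
93 vs smaller child 48 at index 4, swap → [27, 48, 64, 66, 93, 72, 98, 90, 83, 54, 56]
93 vs smaller child 54 at index 9, swap → [27, 48, 64, 66, 54, 72, 98, 90, 83, 93, 56]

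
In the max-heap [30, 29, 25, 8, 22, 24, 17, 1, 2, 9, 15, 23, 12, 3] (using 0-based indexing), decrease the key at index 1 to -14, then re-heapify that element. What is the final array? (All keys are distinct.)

[30, 22, 25, 8, 15, 24, 17, 1, 2, 9, -14, 23, 12, 3]

set index 1 from 29 to -14 → [30, -14, 25, 8, 22, 24, 17, 1, 2, 9, 15, 23, 12, 3]
-14 vs larger child 22 at index 4, swap → [30, 22, 25, 8, -14, 24, 17, 1, 2, 9, 15, 23, 12, 3]
-14 vs larger child 15 at index 10, swap → [30, 22, 25, 8, 15, 24, 17, 1, 2, 9, -14, 23, 12, 3]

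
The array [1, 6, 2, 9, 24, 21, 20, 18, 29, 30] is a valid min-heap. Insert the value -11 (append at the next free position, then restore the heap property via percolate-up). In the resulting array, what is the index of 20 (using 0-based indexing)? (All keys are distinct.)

append -11 at index 10 → [1, 6, 2, 9, 24, 21, 20, 18, 29, 30, -11]
-11 < parent 24 at index 4, swap → [1, 6, 2, 9, -11, 21, 20, 18, 29, 30, 24]
-11 < parent 6 at index 1, swap → [1, -11, 2, 9, 6, 21, 20, 18, 29, 30, 24]
-11 < parent 1 at index 0, swap → [-11, 1, 2, 9, 6, 21, 20, 18, 29, 30, 24]
resulting array: [-11, 1, 2, 9, 6, 21, 20, 18, 29, 30, 24]

6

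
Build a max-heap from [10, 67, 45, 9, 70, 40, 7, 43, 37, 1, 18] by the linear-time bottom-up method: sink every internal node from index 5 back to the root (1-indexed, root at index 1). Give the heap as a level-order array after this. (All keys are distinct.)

sift down from index 5: already satisfies heap property
sift down from index 4:
  9 vs larger child 43 at index 8, swap → [10, 67, 45, 43, 70, 40, 7, 9, 37, 1, 18]
sift down from index 3: already satisfies heap property
sift down from index 2:
  67 vs larger child 70 at index 5, swap → [10, 70, 45, 43, 67, 40, 7, 9, 37, 1, 18]
sift down from index 1:
  10 vs larger child 70 at index 2, swap → [70, 10, 45, 43, 67, 40, 7, 9, 37, 1, 18]
  10 vs larger child 67 at index 5, swap → [70, 67, 45, 43, 10, 40, 7, 9, 37, 1, 18]
  10 vs larger child 18 at index 11, swap → [70, 67, 45, 43, 18, 40, 7, 9, 37, 1, 10]

[70, 67, 45, 43, 18, 40, 7, 9, 37, 1, 10]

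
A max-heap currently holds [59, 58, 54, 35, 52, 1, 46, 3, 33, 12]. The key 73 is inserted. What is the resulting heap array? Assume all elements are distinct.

[73, 59, 54, 35, 58, 1, 46, 3, 33, 12, 52]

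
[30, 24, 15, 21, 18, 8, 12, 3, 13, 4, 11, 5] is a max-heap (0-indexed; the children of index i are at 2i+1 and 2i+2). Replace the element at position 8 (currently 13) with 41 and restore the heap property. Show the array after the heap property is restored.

[41, 30, 15, 24, 18, 8, 12, 3, 21, 4, 11, 5]

set index 8 from 13 to 41 → [30, 24, 15, 21, 18, 8, 12, 3, 41, 4, 11, 5]
41 > parent 21 at index 3, swap → [30, 24, 15, 41, 18, 8, 12, 3, 21, 4, 11, 5]
41 > parent 24 at index 1, swap → [30, 41, 15, 24, 18, 8, 12, 3, 21, 4, 11, 5]
41 > parent 30 at index 0, swap → [41, 30, 15, 24, 18, 8, 12, 3, 21, 4, 11, 5]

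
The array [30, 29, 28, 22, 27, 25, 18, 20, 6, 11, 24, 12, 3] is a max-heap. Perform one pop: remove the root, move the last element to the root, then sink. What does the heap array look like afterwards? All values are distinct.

[29, 27, 28, 22, 24, 25, 18, 20, 6, 11, 3, 12]

remove root 30; move last element 3 to root → [3, 29, 28, 22, 27, 25, 18, 20, 6, 11, 24, 12]
3 vs larger child 29 at index 1, swap → [29, 3, 28, 22, 27, 25, 18, 20, 6, 11, 24, 12]
3 vs larger child 27 at index 4, swap → [29, 27, 28, 22, 3, 25, 18, 20, 6, 11, 24, 12]
3 vs larger child 24 at index 10, swap → [29, 27, 28, 22, 24, 25, 18, 20, 6, 11, 3, 12]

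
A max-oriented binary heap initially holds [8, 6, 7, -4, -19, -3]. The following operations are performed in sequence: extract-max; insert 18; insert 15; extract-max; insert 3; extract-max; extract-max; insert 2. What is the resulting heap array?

[6, -3, 3, -4, -19, 2]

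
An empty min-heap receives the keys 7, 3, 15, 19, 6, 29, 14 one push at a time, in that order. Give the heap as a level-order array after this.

Insert 7:
  append 7 at index 0 → [7] (no swap needed)
Insert 3:
  append 3 at index 1 → [7, 3]
  3 < parent 7 at index 0, swap → [3, 7]
Insert 15:
  append 15 at index 2 → [3, 7, 15] (no swap needed)
Insert 19:
  append 19 at index 3 → [3, 7, 15, 19] (no swap needed)
Insert 6:
  append 6 at index 4 → [3, 7, 15, 19, 6]
  6 < parent 7 at index 1, swap → [3, 6, 15, 19, 7]
Insert 29:
  append 29 at index 5 → [3, 6, 15, 19, 7, 29] (no swap needed)
Insert 14:
  append 14 at index 6 → [3, 6, 15, 19, 7, 29, 14]
  14 < parent 15 at index 2, swap → [3, 6, 14, 19, 7, 29, 15]

[3, 6, 14, 19, 7, 29, 15]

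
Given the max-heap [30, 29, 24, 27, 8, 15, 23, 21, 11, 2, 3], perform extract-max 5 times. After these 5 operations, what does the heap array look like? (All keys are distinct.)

extract-max #1 returns 30:
  remove root 30; move last element 3 to root → [3, 29, 24, 27, 8, 15, 23, 21, 11, 2]
  3 vs larger child 29 at index 1, swap → [29, 3, 24, 27, 8, 15, 23, 21, 11, 2]
  3 vs larger child 27 at index 3, swap → [29, 27, 24, 3, 8, 15, 23, 21, 11, 2]
  3 vs larger child 21 at index 7, swap → [29, 27, 24, 21, 8, 15, 23, 3, 11, 2]
extract-max #2 returns 29:
  remove root 29; move last element 2 to root → [2, 27, 24, 21, 8, 15, 23, 3, 11]
  2 vs larger child 27 at index 1, swap → [27, 2, 24, 21, 8, 15, 23, 3, 11]
  2 vs larger child 21 at index 3, swap → [27, 21, 24, 2, 8, 15, 23, 3, 11]
  2 vs larger child 11 at index 8, swap → [27, 21, 24, 11, 8, 15, 23, 3, 2]
extract-max #3 returns 27:
  remove root 27; move last element 2 to root → [2, 21, 24, 11, 8, 15, 23, 3]
  2 vs larger child 24 at index 2, swap → [24, 21, 2, 11, 8, 15, 23, 3]
  2 vs larger child 23 at index 6, swap → [24, 21, 23, 11, 8, 15, 2, 3]
extract-max #4 returns 24:
  remove root 24; move last element 3 to root → [3, 21, 23, 11, 8, 15, 2]
  3 vs larger child 23 at index 2, swap → [23, 21, 3, 11, 8, 15, 2]
  3 vs larger child 15 at index 5, swap → [23, 21, 15, 11, 8, 3, 2]
extract-max #5 returns 23:
  remove root 23; move last element 2 to root → [2, 21, 15, 11, 8, 3]
  2 vs larger child 21 at index 1, swap → [21, 2, 15, 11, 8, 3]
  2 vs larger child 11 at index 3, swap → [21, 11, 15, 2, 8, 3]

[21, 11, 15, 2, 8, 3]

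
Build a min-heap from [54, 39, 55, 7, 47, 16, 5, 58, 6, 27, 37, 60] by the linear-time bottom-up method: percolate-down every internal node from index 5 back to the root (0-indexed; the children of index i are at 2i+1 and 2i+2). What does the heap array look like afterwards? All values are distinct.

sift down from index 5: already satisfies heap property
sift down from index 4:
  47 vs smaller child 27 at index 9, swap → [54, 39, 55, 7, 27, 16, 5, 58, 6, 47, 37, 60]
sift down from index 3:
  7 vs smaller child 6 at index 8, swap → [54, 39, 55, 6, 27, 16, 5, 58, 7, 47, 37, 60]
sift down from index 2:
  55 vs smaller child 5 at index 6, swap → [54, 39, 5, 6, 27, 16, 55, 58, 7, 47, 37, 60]
sift down from index 1:
  39 vs smaller child 6 at index 3, swap → [54, 6, 5, 39, 27, 16, 55, 58, 7, 47, 37, 60]
  39 vs smaller child 7 at index 8, swap → [54, 6, 5, 7, 27, 16, 55, 58, 39, 47, 37, 60]
sift down from index 0:
  54 vs smaller child 5 at index 2, swap → [5, 6, 54, 7, 27, 16, 55, 58, 39, 47, 37, 60]
  54 vs smaller child 16 at index 5, swap → [5, 6, 16, 7, 27, 54, 55, 58, 39, 47, 37, 60]

[5, 6, 16, 7, 27, 54, 55, 58, 39, 47, 37, 60]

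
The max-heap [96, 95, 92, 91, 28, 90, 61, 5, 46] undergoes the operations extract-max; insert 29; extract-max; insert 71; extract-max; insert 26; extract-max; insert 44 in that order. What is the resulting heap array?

extract-max → returns 96:
  remove root 96; move last element 46 to root → [46, 95, 92, 91, 28, 90, 61, 5]
  46 vs larger child 95 at index 1, swap → [95, 46, 92, 91, 28, 90, 61, 5]
  46 vs larger child 91 at index 3, swap → [95, 91, 92, 46, 28, 90, 61, 5]
insert 29:
  append 29 at index 8 → [95, 91, 92, 46, 28, 90, 61, 5, 29] (no swap needed)
extract-max → returns 95:
  remove root 95; move last element 29 to root → [29, 91, 92, 46, 28, 90, 61, 5]
  29 vs larger child 92 at index 2, swap → [92, 91, 29, 46, 28, 90, 61, 5]
  29 vs larger child 90 at index 5, swap → [92, 91, 90, 46, 28, 29, 61, 5]
insert 71:
  append 71 at index 8 → [92, 91, 90, 46, 28, 29, 61, 5, 71]
  71 > parent 46 at index 3, swap → [92, 91, 90, 71, 28, 29, 61, 5, 46]
extract-max → returns 92:
  remove root 92; move last element 46 to root → [46, 91, 90, 71, 28, 29, 61, 5]
  46 vs larger child 91 at index 1, swap → [91, 46, 90, 71, 28, 29, 61, 5]
  46 vs larger child 71 at index 3, swap → [91, 71, 90, 46, 28, 29, 61, 5]
insert 26:
  append 26 at index 8 → [91, 71, 90, 46, 28, 29, 61, 5, 26] (no swap needed)
extract-max → returns 91:
  remove root 91; move last element 26 to root → [26, 71, 90, 46, 28, 29, 61, 5]
  26 vs larger child 90 at index 2, swap → [90, 71, 26, 46, 28, 29, 61, 5]
  26 vs larger child 61 at index 6, swap → [90, 71, 61, 46, 28, 29, 26, 5]
insert 44:
  append 44 at index 8 → [90, 71, 61, 46, 28, 29, 26, 5, 44] (no swap needed)

[90, 71, 61, 46, 28, 29, 26, 5, 44]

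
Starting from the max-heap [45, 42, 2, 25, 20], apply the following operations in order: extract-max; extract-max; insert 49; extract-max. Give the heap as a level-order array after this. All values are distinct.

extract-max → returns 45:
  remove root 45; move last element 20 to root → [20, 42, 2, 25]
  20 vs larger child 42 at index 1, swap → [42, 20, 2, 25]
  20 vs only child 25 at index 3, swap → [42, 25, 2, 20]
extract-max → returns 42:
  remove root 42; move last element 20 to root → [20, 25, 2]
  20 vs larger child 25 at index 1, swap → [25, 20, 2]
insert 49:
  append 49 at index 3 → [25, 20, 2, 49]
  49 > parent 20 at index 1, swap → [25, 49, 2, 20]
  49 > parent 25 at index 0, swap → [49, 25, 2, 20]
extract-max → returns 49:
  remove root 49; move last element 20 to root → [20, 25, 2]
  20 vs larger child 25 at index 1, swap → [25, 20, 2]

[25, 20, 2]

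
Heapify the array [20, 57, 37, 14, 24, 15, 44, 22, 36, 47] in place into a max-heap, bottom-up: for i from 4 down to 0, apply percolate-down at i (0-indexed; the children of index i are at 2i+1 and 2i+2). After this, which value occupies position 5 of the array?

sift down from index 4:
  24 vs only child 47 at index 9, swap → [20, 57, 37, 14, 47, 15, 44, 22, 36, 24]
sift down from index 3:
  14 vs larger child 36 at index 8, swap → [20, 57, 37, 36, 47, 15, 44, 22, 14, 24]
sift down from index 2:
  37 vs larger child 44 at index 6, swap → [20, 57, 44, 36, 47, 15, 37, 22, 14, 24]
sift down from index 1: already satisfies heap property
sift down from index 0:
  20 vs larger child 57 at index 1, swap → [57, 20, 44, 36, 47, 15, 37, 22, 14, 24]
  20 vs larger child 47 at index 4, swap → [57, 47, 44, 36, 20, 15, 37, 22, 14, 24]
  20 vs only child 24 at index 9, swap → [57, 47, 44, 36, 24, 15, 37, 22, 14, 20]
resulting array: [57, 47, 44, 36, 24, 15, 37, 22, 14, 20]

15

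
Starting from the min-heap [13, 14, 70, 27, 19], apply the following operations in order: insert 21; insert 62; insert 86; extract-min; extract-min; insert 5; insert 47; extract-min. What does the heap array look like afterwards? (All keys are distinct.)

[19, 27, 21, 47, 86, 70, 62]

insert 21:
  append 21 at index 5 → [13, 14, 70, 27, 19, 21]
  21 < parent 70 at index 2, swap → [13, 14, 21, 27, 19, 70]
insert 62:
  append 62 at index 6 → [13, 14, 21, 27, 19, 70, 62] (no swap needed)
insert 86:
  append 86 at index 7 → [13, 14, 21, 27, 19, 70, 62, 86] (no swap needed)
extract-min → returns 13:
  remove root 13; move last element 86 to root → [86, 14, 21, 27, 19, 70, 62]
  86 vs smaller child 14 at index 1, swap → [14, 86, 21, 27, 19, 70, 62]
  86 vs smaller child 19 at index 4, swap → [14, 19, 21, 27, 86, 70, 62]
extract-min → returns 14:
  remove root 14; move last element 62 to root → [62, 19, 21, 27, 86, 70]
  62 vs smaller child 19 at index 1, swap → [19, 62, 21, 27, 86, 70]
  62 vs smaller child 27 at index 3, swap → [19, 27, 21, 62, 86, 70]
insert 5:
  append 5 at index 6 → [19, 27, 21, 62, 86, 70, 5]
  5 < parent 21 at index 2, swap → [19, 27, 5, 62, 86, 70, 21]
  5 < parent 19 at index 0, swap → [5, 27, 19, 62, 86, 70, 21]
insert 47:
  append 47 at index 7 → [5, 27, 19, 62, 86, 70, 21, 47]
  47 < parent 62 at index 3, swap → [5, 27, 19, 47, 86, 70, 21, 62]
extract-min → returns 5:
  remove root 5; move last element 62 to root → [62, 27, 19, 47, 86, 70, 21]
  62 vs smaller child 19 at index 2, swap → [19, 27, 62, 47, 86, 70, 21]
  62 vs smaller child 21 at index 6, swap → [19, 27, 21, 47, 86, 70, 62]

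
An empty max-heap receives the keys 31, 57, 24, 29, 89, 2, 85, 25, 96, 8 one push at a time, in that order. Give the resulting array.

[96, 89, 85, 57, 31, 2, 24, 25, 29, 8]

Insert 31:
  append 31 at index 0 → [31] (no swap needed)
Insert 57:
  append 57 at index 1 → [31, 57]
  57 > parent 31 at index 0, swap → [57, 31]
Insert 24:
  append 24 at index 2 → [57, 31, 24] (no swap needed)
Insert 29:
  append 29 at index 3 → [57, 31, 24, 29] (no swap needed)
Insert 89:
  append 89 at index 4 → [57, 31, 24, 29, 89]
  89 > parent 31 at index 1, swap → [57, 89, 24, 29, 31]
  89 > parent 57 at index 0, swap → [89, 57, 24, 29, 31]
Insert 2:
  append 2 at index 5 → [89, 57, 24, 29, 31, 2] (no swap needed)
Insert 85:
  append 85 at index 6 → [89, 57, 24, 29, 31, 2, 85]
  85 > parent 24 at index 2, swap → [89, 57, 85, 29, 31, 2, 24]
Insert 25:
  append 25 at index 7 → [89, 57, 85, 29, 31, 2, 24, 25] (no swap needed)
Insert 96:
  append 96 at index 8 → [89, 57, 85, 29, 31, 2, 24, 25, 96]
  96 > parent 29 at index 3, swap → [89, 57, 85, 96, 31, 2, 24, 25, 29]
  96 > parent 57 at index 1, swap → [89, 96, 85, 57, 31, 2, 24, 25, 29]
  96 > parent 89 at index 0, swap → [96, 89, 85, 57, 31, 2, 24, 25, 29]
Insert 8:
  append 8 at index 9 → [96, 89, 85, 57, 31, 2, 24, 25, 29, 8] (no swap needed)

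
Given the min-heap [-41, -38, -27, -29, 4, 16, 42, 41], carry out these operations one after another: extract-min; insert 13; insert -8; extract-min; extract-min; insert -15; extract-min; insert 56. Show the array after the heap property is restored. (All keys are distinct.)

extract-min → returns -41:
  remove root -41; move last element 41 to root → [41, -38, -27, -29, 4, 16, 42]
  41 vs smaller child -38 at index 1, swap → [-38, 41, -27, -29, 4, 16, 42]
  41 vs smaller child -29 at index 3, swap → [-38, -29, -27, 41, 4, 16, 42]
insert 13:
  append 13 at index 7 → [-38, -29, -27, 41, 4, 16, 42, 13]
  13 < parent 41 at index 3, swap → [-38, -29, -27, 13, 4, 16, 42, 41]
insert -8:
  append -8 at index 8 → [-38, -29, -27, 13, 4, 16, 42, 41, -8]
  -8 < parent 13 at index 3, swap → [-38, -29, -27, -8, 4, 16, 42, 41, 13]
extract-min → returns -38:
  remove root -38; move last element 13 to root → [13, -29, -27, -8, 4, 16, 42, 41]
  13 vs smaller child -29 at index 1, swap → [-29, 13, -27, -8, 4, 16, 42, 41]
  13 vs smaller child -8 at index 3, swap → [-29, -8, -27, 13, 4, 16, 42, 41]
extract-min → returns -29:
  remove root -29; move last element 41 to root → [41, -8, -27, 13, 4, 16, 42]
  41 vs smaller child -27 at index 2, swap → [-27, -8, 41, 13, 4, 16, 42]
  41 vs smaller child 16 at index 5, swap → [-27, -8, 16, 13, 4, 41, 42]
insert -15:
  append -15 at index 7 → [-27, -8, 16, 13, 4, 41, 42, -15]
  -15 < parent 13 at index 3, swap → [-27, -8, 16, -15, 4, 41, 42, 13]
  -15 < parent -8 at index 1, swap → [-27, -15, 16, -8, 4, 41, 42, 13]
extract-min → returns -27:
  remove root -27; move last element 13 to root → [13, -15, 16, -8, 4, 41, 42]
  13 vs smaller child -15 at index 1, swap → [-15, 13, 16, -8, 4, 41, 42]
  13 vs smaller child -8 at index 3, swap → [-15, -8, 16, 13, 4, 41, 42]
insert 56:
  append 56 at index 7 → [-15, -8, 16, 13, 4, 41, 42, 56] (no swap needed)

[-15, -8, 16, 13, 4, 41, 42, 56]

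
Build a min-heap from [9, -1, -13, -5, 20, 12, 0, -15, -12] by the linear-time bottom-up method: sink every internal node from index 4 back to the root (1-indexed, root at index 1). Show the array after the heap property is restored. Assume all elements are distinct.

[-15, -12, -13, -5, 20, 12, 0, 9, -1]

sift down from index 4:
  -5 vs smaller child -15 at index 8, swap → [9, -1, -13, -15, 20, 12, 0, -5, -12]
sift down from index 3: already satisfies heap property
sift down from index 2:
  -1 vs smaller child -15 at index 4, swap → [9, -15, -13, -1, 20, 12, 0, -5, -12]
  -1 vs smaller child -12 at index 9, swap → [9, -15, -13, -12, 20, 12, 0, -5, -1]
sift down from index 1:
  9 vs smaller child -15 at index 2, swap → [-15, 9, -13, -12, 20, 12, 0, -5, -1]
  9 vs smaller child -12 at index 4, swap → [-15, -12, -13, 9, 20, 12, 0, -5, -1]
  9 vs smaller child -5 at index 8, swap → [-15, -12, -13, -5, 20, 12, 0, 9, -1]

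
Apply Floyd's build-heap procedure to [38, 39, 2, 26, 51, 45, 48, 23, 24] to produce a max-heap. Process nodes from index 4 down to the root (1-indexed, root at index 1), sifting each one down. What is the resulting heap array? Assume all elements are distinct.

[51, 39, 48, 26, 38, 45, 2, 23, 24]

sift down from index 4: already satisfies heap property
sift down from index 3:
  2 vs larger child 48 at index 7, swap → [38, 39, 48, 26, 51, 45, 2, 23, 24]
sift down from index 2:
  39 vs larger child 51 at index 5, swap → [38, 51, 48, 26, 39, 45, 2, 23, 24]
sift down from index 1:
  38 vs larger child 51 at index 2, swap → [51, 38, 48, 26, 39, 45, 2, 23, 24]
  38 vs larger child 39 at index 5, swap → [51, 39, 48, 26, 38, 45, 2, 23, 24]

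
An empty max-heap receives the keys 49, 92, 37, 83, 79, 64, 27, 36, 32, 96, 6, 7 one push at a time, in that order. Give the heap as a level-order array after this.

[96, 92, 64, 49, 83, 37, 27, 36, 32, 79, 6, 7]

Insert 49:
  append 49 at index 0 → [49] (no swap needed)
Insert 92:
  append 92 at index 1 → [49, 92]
  92 > parent 49 at index 0, swap → [92, 49]
Insert 37:
  append 37 at index 2 → [92, 49, 37] (no swap needed)
Insert 83:
  append 83 at index 3 → [92, 49, 37, 83]
  83 > parent 49 at index 1, swap → [92, 83, 37, 49]
Insert 79:
  append 79 at index 4 → [92, 83, 37, 49, 79] (no swap needed)
Insert 64:
  append 64 at index 5 → [92, 83, 37, 49, 79, 64]
  64 > parent 37 at index 2, swap → [92, 83, 64, 49, 79, 37]
Insert 27:
  append 27 at index 6 → [92, 83, 64, 49, 79, 37, 27] (no swap needed)
Insert 36:
  append 36 at index 7 → [92, 83, 64, 49, 79, 37, 27, 36] (no swap needed)
Insert 32:
  append 32 at index 8 → [92, 83, 64, 49, 79, 37, 27, 36, 32] (no swap needed)
Insert 96:
  append 96 at index 9 → [92, 83, 64, 49, 79, 37, 27, 36, 32, 96]
  96 > parent 79 at index 4, swap → [92, 83, 64, 49, 96, 37, 27, 36, 32, 79]
  96 > parent 83 at index 1, swap → [92, 96, 64, 49, 83, 37, 27, 36, 32, 79]
  96 > parent 92 at index 0, swap → [96, 92, 64, 49, 83, 37, 27, 36, 32, 79]
Insert 6:
  append 6 at index 10 → [96, 92, 64, 49, 83, 37, 27, 36, 32, 79, 6] (no swap needed)
Insert 7:
  append 7 at index 11 → [96, 92, 64, 49, 83, 37, 27, 36, 32, 79, 6, 7] (no swap needed)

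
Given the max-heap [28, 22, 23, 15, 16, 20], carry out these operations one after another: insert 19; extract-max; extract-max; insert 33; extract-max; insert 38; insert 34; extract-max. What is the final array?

[34, 19, 22, 15, 16, 20]

insert 19:
  append 19 at index 6 → [28, 22, 23, 15, 16, 20, 19] (no swap needed)
extract-max → returns 28:
  remove root 28; move last element 19 to root → [19, 22, 23, 15, 16, 20]
  19 vs larger child 23 at index 2, swap → [23, 22, 19, 15, 16, 20]
  19 vs only child 20 at index 5, swap → [23, 22, 20, 15, 16, 19]
extract-max → returns 23:
  remove root 23; move last element 19 to root → [19, 22, 20, 15, 16]
  19 vs larger child 22 at index 1, swap → [22, 19, 20, 15, 16]
insert 33:
  append 33 at index 5 → [22, 19, 20, 15, 16, 33]
  33 > parent 20 at index 2, swap → [22, 19, 33, 15, 16, 20]
  33 > parent 22 at index 0, swap → [33, 19, 22, 15, 16, 20]
extract-max → returns 33:
  remove root 33; move last element 20 to root → [20, 19, 22, 15, 16]
  20 vs larger child 22 at index 2, swap → [22, 19, 20, 15, 16]
insert 38:
  append 38 at index 5 → [22, 19, 20, 15, 16, 38]
  38 > parent 20 at index 2, swap → [22, 19, 38, 15, 16, 20]
  38 > parent 22 at index 0, swap → [38, 19, 22, 15, 16, 20]
insert 34:
  append 34 at index 6 → [38, 19, 22, 15, 16, 20, 34]
  34 > parent 22 at index 2, swap → [38, 19, 34, 15, 16, 20, 22]
extract-max → returns 38:
  remove root 38; move last element 22 to root → [22, 19, 34, 15, 16, 20]
  22 vs larger child 34 at index 2, swap → [34, 19, 22, 15, 16, 20]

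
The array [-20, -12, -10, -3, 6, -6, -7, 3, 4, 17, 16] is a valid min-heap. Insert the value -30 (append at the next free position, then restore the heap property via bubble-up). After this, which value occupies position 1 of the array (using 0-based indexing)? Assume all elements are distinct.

-12

append -30 at index 11 → [-20, -12, -10, -3, 6, -6, -7, 3, 4, 17, 16, -30]
-30 < parent -6 at index 5, swap → [-20, -12, -10, -3, 6, -30, -7, 3, 4, 17, 16, -6]
-30 < parent -10 at index 2, swap → [-20, -12, -30, -3, 6, -10, -7, 3, 4, 17, 16, -6]
-30 < parent -20 at index 0, swap → [-30, -12, -20, -3, 6, -10, -7, 3, 4, 17, 16, -6]
resulting array: [-30, -12, -20, -3, 6, -10, -7, 3, 4, 17, 16, -6]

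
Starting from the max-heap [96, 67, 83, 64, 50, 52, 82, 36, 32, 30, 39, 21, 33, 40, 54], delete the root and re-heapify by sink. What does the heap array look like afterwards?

[83, 67, 82, 64, 50, 52, 54, 36, 32, 30, 39, 21, 33, 40]

remove root 96; move last element 54 to root → [54, 67, 83, 64, 50, 52, 82, 36, 32, 30, 39, 21, 33, 40]
54 vs larger child 83 at index 2, swap → [83, 67, 54, 64, 50, 52, 82, 36, 32, 30, 39, 21, 33, 40]
54 vs larger child 82 at index 6, swap → [83, 67, 82, 64, 50, 52, 54, 36, 32, 30, 39, 21, 33, 40]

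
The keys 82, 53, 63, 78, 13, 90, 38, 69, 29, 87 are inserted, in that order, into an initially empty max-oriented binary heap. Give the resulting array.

Insert 82:
  append 82 at index 0 → [82] (no swap needed)
Insert 53:
  append 53 at index 1 → [82, 53] (no swap needed)
Insert 63:
  append 63 at index 2 → [82, 53, 63] (no swap needed)
Insert 78:
  append 78 at index 3 → [82, 53, 63, 78]
  78 > parent 53 at index 1, swap → [82, 78, 63, 53]
Insert 13:
  append 13 at index 4 → [82, 78, 63, 53, 13] (no swap needed)
Insert 90:
  append 90 at index 5 → [82, 78, 63, 53, 13, 90]
  90 > parent 63 at index 2, swap → [82, 78, 90, 53, 13, 63]
  90 > parent 82 at index 0, swap → [90, 78, 82, 53, 13, 63]
Insert 38:
  append 38 at index 6 → [90, 78, 82, 53, 13, 63, 38] (no swap needed)
Insert 69:
  append 69 at index 7 → [90, 78, 82, 53, 13, 63, 38, 69]
  69 > parent 53 at index 3, swap → [90, 78, 82, 69, 13, 63, 38, 53]
Insert 29:
  append 29 at index 8 → [90, 78, 82, 69, 13, 63, 38, 53, 29] (no swap needed)
Insert 87:
  append 87 at index 9 → [90, 78, 82, 69, 13, 63, 38, 53, 29, 87]
  87 > parent 13 at index 4, swap → [90, 78, 82, 69, 87, 63, 38, 53, 29, 13]
  87 > parent 78 at index 1, swap → [90, 87, 82, 69, 78, 63, 38, 53, 29, 13]

[90, 87, 82, 69, 78, 63, 38, 53, 29, 13]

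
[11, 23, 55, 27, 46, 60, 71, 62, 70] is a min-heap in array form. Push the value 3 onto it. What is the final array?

[3, 11, 55, 27, 23, 60, 71, 62, 70, 46]

append 3 at index 9 → [11, 23, 55, 27, 46, 60, 71, 62, 70, 3]
3 < parent 46 at index 4, swap → [11, 23, 55, 27, 3, 60, 71, 62, 70, 46]
3 < parent 23 at index 1, swap → [11, 3, 55, 27, 23, 60, 71, 62, 70, 46]
3 < parent 11 at index 0, swap → [3, 11, 55, 27, 23, 60, 71, 62, 70, 46]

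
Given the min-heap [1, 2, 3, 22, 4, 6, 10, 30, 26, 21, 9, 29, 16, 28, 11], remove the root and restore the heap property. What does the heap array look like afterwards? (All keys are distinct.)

remove root 1; move last element 11 to root → [11, 2, 3, 22, 4, 6, 10, 30, 26, 21, 9, 29, 16, 28]
11 vs smaller child 2 at index 1, swap → [2, 11, 3, 22, 4, 6, 10, 30, 26, 21, 9, 29, 16, 28]
11 vs smaller child 4 at index 4, swap → [2, 4, 3, 22, 11, 6, 10, 30, 26, 21, 9, 29, 16, 28]
11 vs smaller child 9 at index 10, swap → [2, 4, 3, 22, 9, 6, 10, 30, 26, 21, 11, 29, 16, 28]

[2, 4, 3, 22, 9, 6, 10, 30, 26, 21, 11, 29, 16, 28]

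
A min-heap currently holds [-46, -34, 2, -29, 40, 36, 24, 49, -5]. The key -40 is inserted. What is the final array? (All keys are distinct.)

[-46, -40, 2, -29, -34, 36, 24, 49, -5, 40]

append -40 at index 9 → [-46, -34, 2, -29, 40, 36, 24, 49, -5, -40]
-40 < parent 40 at index 4, swap → [-46, -34, 2, -29, -40, 36, 24, 49, -5, 40]
-40 < parent -34 at index 1, swap → [-46, -40, 2, -29, -34, 36, 24, 49, -5, 40]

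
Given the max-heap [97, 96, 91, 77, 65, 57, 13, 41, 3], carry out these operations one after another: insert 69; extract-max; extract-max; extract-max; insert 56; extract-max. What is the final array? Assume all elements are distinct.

insert 69:
  append 69 at index 9 → [97, 96, 91, 77, 65, 57, 13, 41, 3, 69]
  69 > parent 65 at index 4, swap → [97, 96, 91, 77, 69, 57, 13, 41, 3, 65]
extract-max → returns 97:
  remove root 97; move last element 65 to root → [65, 96, 91, 77, 69, 57, 13, 41, 3]
  65 vs larger child 96 at index 1, swap → [96, 65, 91, 77, 69, 57, 13, 41, 3]
  65 vs larger child 77 at index 3, swap → [96, 77, 91, 65, 69, 57, 13, 41, 3]
extract-max → returns 96:
  remove root 96; move last element 3 to root → [3, 77, 91, 65, 69, 57, 13, 41]
  3 vs larger child 91 at index 2, swap → [91, 77, 3, 65, 69, 57, 13, 41]
  3 vs larger child 57 at index 5, swap → [91, 77, 57, 65, 69, 3, 13, 41]
extract-max → returns 91:
  remove root 91; move last element 41 to root → [41, 77, 57, 65, 69, 3, 13]
  41 vs larger child 77 at index 1, swap → [77, 41, 57, 65, 69, 3, 13]
  41 vs larger child 69 at index 4, swap → [77, 69, 57, 65, 41, 3, 13]
insert 56:
  append 56 at index 7 → [77, 69, 57, 65, 41, 3, 13, 56] (no swap needed)
extract-max → returns 77:
  remove root 77; move last element 56 to root → [56, 69, 57, 65, 41, 3, 13]
  56 vs larger child 69 at index 1, swap → [69, 56, 57, 65, 41, 3, 13]
  56 vs larger child 65 at index 3, swap → [69, 65, 57, 56, 41, 3, 13]

[69, 65, 57, 56, 41, 3, 13]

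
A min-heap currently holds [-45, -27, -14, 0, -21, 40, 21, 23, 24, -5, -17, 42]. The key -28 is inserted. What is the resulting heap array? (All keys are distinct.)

[-45, -27, -28, 0, -21, -14, 21, 23, 24, -5, -17, 42, 40]

append -28 at index 12 → [-45, -27, -14, 0, -21, 40, 21, 23, 24, -5, -17, 42, -28]
-28 < parent 40 at index 5, swap → [-45, -27, -14, 0, -21, -28, 21, 23, 24, -5, -17, 42, 40]
-28 < parent -14 at index 2, swap → [-45, -27, -28, 0, -21, -14, 21, 23, 24, -5, -17, 42, 40]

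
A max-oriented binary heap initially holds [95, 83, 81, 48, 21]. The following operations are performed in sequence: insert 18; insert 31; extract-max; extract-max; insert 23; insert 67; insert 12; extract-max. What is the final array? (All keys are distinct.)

[67, 48, 23, 31, 21, 18, 12]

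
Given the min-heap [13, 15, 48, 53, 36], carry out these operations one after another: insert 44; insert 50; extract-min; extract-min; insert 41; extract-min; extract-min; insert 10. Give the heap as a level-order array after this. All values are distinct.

insert 44:
  append 44 at index 5 → [13, 15, 48, 53, 36, 44]
  44 < parent 48 at index 2, swap → [13, 15, 44, 53, 36, 48]
insert 50:
  append 50 at index 6 → [13, 15, 44, 53, 36, 48, 50] (no swap needed)
extract-min → returns 13:
  remove root 13; move last element 50 to root → [50, 15, 44, 53, 36, 48]
  50 vs smaller child 15 at index 1, swap → [15, 50, 44, 53, 36, 48]
  50 vs smaller child 36 at index 4, swap → [15, 36, 44, 53, 50, 48]
extract-min → returns 15:
  remove root 15; move last element 48 to root → [48, 36, 44, 53, 50]
  48 vs smaller child 36 at index 1, swap → [36, 48, 44, 53, 50]
insert 41:
  append 41 at index 5 → [36, 48, 44, 53, 50, 41]
  41 < parent 44 at index 2, swap → [36, 48, 41, 53, 50, 44]
extract-min → returns 36:
  remove root 36; move last element 44 to root → [44, 48, 41, 53, 50]
  44 vs smaller child 41 at index 2, swap → [41, 48, 44, 53, 50]
extract-min → returns 41:
  remove root 41; move last element 50 to root → [50, 48, 44, 53]
  50 vs smaller child 44 at index 2, swap → [44, 48, 50, 53]
insert 10:
  append 10 at index 4 → [44, 48, 50, 53, 10]
  10 < parent 48 at index 1, swap → [44, 10, 50, 53, 48]
  10 < parent 44 at index 0, swap → [10, 44, 50, 53, 48]

[10, 44, 50, 53, 48]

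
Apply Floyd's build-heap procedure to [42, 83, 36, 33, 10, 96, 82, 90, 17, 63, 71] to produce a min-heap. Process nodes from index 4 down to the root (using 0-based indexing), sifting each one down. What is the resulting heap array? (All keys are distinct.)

sift down from index 4: already satisfies heap property
sift down from index 3:
  33 vs smaller child 17 at index 8, swap → [42, 83, 36, 17, 10, 96, 82, 90, 33, 63, 71]
sift down from index 2: already satisfies heap property
sift down from index 1:
  83 vs smaller child 10 at index 4, swap → [42, 10, 36, 17, 83, 96, 82, 90, 33, 63, 71]
  83 vs smaller child 63 at index 9, swap → [42, 10, 36, 17, 63, 96, 82, 90, 33, 83, 71]
sift down from index 0:
  42 vs smaller child 10 at index 1, swap → [10, 42, 36, 17, 63, 96, 82, 90, 33, 83, 71]
  42 vs smaller child 17 at index 3, swap → [10, 17, 36, 42, 63, 96, 82, 90, 33, 83, 71]
  42 vs smaller child 33 at index 8, swap → [10, 17, 36, 33, 63, 96, 82, 90, 42, 83, 71]

[10, 17, 36, 33, 63, 96, 82, 90, 42, 83, 71]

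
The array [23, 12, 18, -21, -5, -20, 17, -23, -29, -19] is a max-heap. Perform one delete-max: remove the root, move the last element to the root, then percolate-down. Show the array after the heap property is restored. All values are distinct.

[18, 12, 17, -21, -5, -20, -19, -23, -29]

remove root 23; move last element -19 to root → [-19, 12, 18, -21, -5, -20, 17, -23, -29]
-19 vs larger child 18 at index 2, swap → [18, 12, -19, -21, -5, -20, 17, -23, -29]
-19 vs larger child 17 at index 6, swap → [18, 12, 17, -21, -5, -20, -19, -23, -29]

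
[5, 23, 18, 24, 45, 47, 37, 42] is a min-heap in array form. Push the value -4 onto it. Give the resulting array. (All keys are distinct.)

append -4 at index 8 → [5, 23, 18, 24, 45, 47, 37, 42, -4]
-4 < parent 24 at index 3, swap → [5, 23, 18, -4, 45, 47, 37, 42, 24]
-4 < parent 23 at index 1, swap → [5, -4, 18, 23, 45, 47, 37, 42, 24]
-4 < parent 5 at index 0, swap → [-4, 5, 18, 23, 45, 47, 37, 42, 24]

[-4, 5, 18, 23, 45, 47, 37, 42, 24]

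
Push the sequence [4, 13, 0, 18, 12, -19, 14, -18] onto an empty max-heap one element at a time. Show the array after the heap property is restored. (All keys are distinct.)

Insert 4:
  append 4 at index 0 → [4] (no swap needed)
Insert 13:
  append 13 at index 1 → [4, 13]
  13 > parent 4 at index 0, swap → [13, 4]
Insert 0:
  append 0 at index 2 → [13, 4, 0] (no swap needed)
Insert 18:
  append 18 at index 3 → [13, 4, 0, 18]
  18 > parent 4 at index 1, swap → [13, 18, 0, 4]
  18 > parent 13 at index 0, swap → [18, 13, 0, 4]
Insert 12:
  append 12 at index 4 → [18, 13, 0, 4, 12] (no swap needed)
Insert -19:
  append -19 at index 5 → [18, 13, 0, 4, 12, -19] (no swap needed)
Insert 14:
  append 14 at index 6 → [18, 13, 0, 4, 12, -19, 14]
  14 > parent 0 at index 2, swap → [18, 13, 14, 4, 12, -19, 0]
Insert -18:
  append -18 at index 7 → [18, 13, 14, 4, 12, -19, 0, -18] (no swap needed)

[18, 13, 14, 4, 12, -19, 0, -18]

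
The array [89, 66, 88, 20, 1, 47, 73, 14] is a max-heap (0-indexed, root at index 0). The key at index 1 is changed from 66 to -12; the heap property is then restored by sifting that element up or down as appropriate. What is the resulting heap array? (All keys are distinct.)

set index 1 from 66 to -12 → [89, -12, 88, 20, 1, 47, 73, 14]
-12 vs larger child 20 at index 3, swap → [89, 20, 88, -12, 1, 47, 73, 14]
-12 vs only child 14 at index 7, swap → [89, 20, 88, 14, 1, 47, 73, -12]

[89, 20, 88, 14, 1, 47, 73, -12]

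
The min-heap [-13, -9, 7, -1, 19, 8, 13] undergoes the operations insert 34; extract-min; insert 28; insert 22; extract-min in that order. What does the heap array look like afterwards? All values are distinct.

insert 34:
  append 34 at index 7 → [-13, -9, 7, -1, 19, 8, 13, 34] (no swap needed)
extract-min → returns -13:
  remove root -13; move last element 34 to root → [34, -9, 7, -1, 19, 8, 13]
  34 vs smaller child -9 at index 1, swap → [-9, 34, 7, -1, 19, 8, 13]
  34 vs smaller child -1 at index 3, swap → [-9, -1, 7, 34, 19, 8, 13]
insert 28:
  append 28 at index 7 → [-9, -1, 7, 34, 19, 8, 13, 28]
  28 < parent 34 at index 3, swap → [-9, -1, 7, 28, 19, 8, 13, 34]
insert 22:
  append 22 at index 8 → [-9, -1, 7, 28, 19, 8, 13, 34, 22]
  22 < parent 28 at index 3, swap → [-9, -1, 7, 22, 19, 8, 13, 34, 28]
extract-min → returns -9:
  remove root -9; move last element 28 to root → [28, -1, 7, 22, 19, 8, 13, 34]
  28 vs smaller child -1 at index 1, swap → [-1, 28, 7, 22, 19, 8, 13, 34]
  28 vs smaller child 19 at index 4, swap → [-1, 19, 7, 22, 28, 8, 13, 34]

[-1, 19, 7, 22, 28, 8, 13, 34]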